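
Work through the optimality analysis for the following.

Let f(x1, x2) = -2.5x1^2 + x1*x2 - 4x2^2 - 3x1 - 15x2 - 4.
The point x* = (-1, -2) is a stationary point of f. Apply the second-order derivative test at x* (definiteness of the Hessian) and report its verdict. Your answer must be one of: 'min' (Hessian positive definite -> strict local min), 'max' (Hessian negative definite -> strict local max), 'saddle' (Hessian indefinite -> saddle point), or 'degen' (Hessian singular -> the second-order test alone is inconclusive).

Compute the Hessian H = grad^2 f:
  H = [[-5, 1], [1, -8]]
Verify stationarity: grad f(x*) = H x* + g = (0, 0).
Eigenvalues of H: -8.3028, -4.6972.
Both eigenvalues < 0, so H is negative definite -> x* is a strict local max.

max


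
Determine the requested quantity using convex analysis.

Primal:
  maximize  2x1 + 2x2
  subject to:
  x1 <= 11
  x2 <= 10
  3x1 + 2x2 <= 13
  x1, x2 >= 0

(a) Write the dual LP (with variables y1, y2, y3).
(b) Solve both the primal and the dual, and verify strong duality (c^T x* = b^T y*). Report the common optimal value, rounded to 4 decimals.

The standard primal-dual pair for 'max c^T x s.t. A x <= b, x >= 0' is:
  Dual:  min b^T y  s.t.  A^T y >= c,  y >= 0.

So the dual LP is:
  minimize  11y1 + 10y2 + 13y3
  subject to:
    y1 + 3y3 >= 2
    y2 + 2y3 >= 2
    y1, y2, y3 >= 0

Solving the primal: x* = (0, 6.5).
  primal value c^T x* = 13.
Solving the dual: y* = (0, 0, 1).
  dual value b^T y* = 13.
Strong duality: c^T x* = b^T y*. Confirmed.

13


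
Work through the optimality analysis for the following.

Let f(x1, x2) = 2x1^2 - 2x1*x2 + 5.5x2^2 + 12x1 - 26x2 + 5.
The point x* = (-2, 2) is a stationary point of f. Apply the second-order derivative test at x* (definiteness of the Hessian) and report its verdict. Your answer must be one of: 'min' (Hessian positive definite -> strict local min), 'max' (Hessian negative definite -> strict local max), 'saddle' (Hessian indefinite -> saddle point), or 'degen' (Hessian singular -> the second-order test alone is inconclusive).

Compute the Hessian H = grad^2 f:
  H = [[4, -2], [-2, 11]]
Verify stationarity: grad f(x*) = H x* + g = (0, 0).
Eigenvalues of H: 3.4689, 11.5311.
Both eigenvalues > 0, so H is positive definite -> x* is a strict local min.

min


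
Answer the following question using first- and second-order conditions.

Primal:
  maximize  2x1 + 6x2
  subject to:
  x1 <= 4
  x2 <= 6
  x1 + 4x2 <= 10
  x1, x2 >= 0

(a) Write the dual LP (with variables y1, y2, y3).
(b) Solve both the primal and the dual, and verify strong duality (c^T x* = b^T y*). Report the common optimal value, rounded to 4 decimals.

The standard primal-dual pair for 'max c^T x s.t. A x <= b, x >= 0' is:
  Dual:  min b^T y  s.t.  A^T y >= c,  y >= 0.

So the dual LP is:
  minimize  4y1 + 6y2 + 10y3
  subject to:
    y1 + y3 >= 2
    y2 + 4y3 >= 6
    y1, y2, y3 >= 0

Solving the primal: x* = (4, 1.5).
  primal value c^T x* = 17.
Solving the dual: y* = (0.5, 0, 1.5).
  dual value b^T y* = 17.
Strong duality: c^T x* = b^T y*. Confirmed.

17


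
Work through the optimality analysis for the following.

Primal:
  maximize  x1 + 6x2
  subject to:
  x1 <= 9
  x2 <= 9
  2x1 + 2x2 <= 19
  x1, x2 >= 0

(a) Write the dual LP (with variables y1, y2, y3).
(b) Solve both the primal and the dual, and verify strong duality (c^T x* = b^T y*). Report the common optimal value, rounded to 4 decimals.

The standard primal-dual pair for 'max c^T x s.t. A x <= b, x >= 0' is:
  Dual:  min b^T y  s.t.  A^T y >= c,  y >= 0.

So the dual LP is:
  minimize  9y1 + 9y2 + 19y3
  subject to:
    y1 + 2y3 >= 1
    y2 + 2y3 >= 6
    y1, y2, y3 >= 0

Solving the primal: x* = (0.5, 9).
  primal value c^T x* = 54.5.
Solving the dual: y* = (0, 5, 0.5).
  dual value b^T y* = 54.5.
Strong duality: c^T x* = b^T y*. Confirmed.

54.5


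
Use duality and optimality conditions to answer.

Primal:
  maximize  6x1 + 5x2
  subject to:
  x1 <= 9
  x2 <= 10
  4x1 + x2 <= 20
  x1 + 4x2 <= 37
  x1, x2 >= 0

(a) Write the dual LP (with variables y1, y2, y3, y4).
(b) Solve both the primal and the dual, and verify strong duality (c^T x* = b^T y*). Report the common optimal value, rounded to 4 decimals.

The standard primal-dual pair for 'max c^T x s.t. A x <= b, x >= 0' is:
  Dual:  min b^T y  s.t.  A^T y >= c,  y >= 0.

So the dual LP is:
  minimize  9y1 + 10y2 + 20y3 + 37y4
  subject to:
    y1 + 4y3 + y4 >= 6
    y2 + y3 + 4y4 >= 5
    y1, y2, y3, y4 >= 0

Solving the primal: x* = (2.8667, 8.5333).
  primal value c^T x* = 59.8667.
Solving the dual: y* = (0, 0, 1.2667, 0.9333).
  dual value b^T y* = 59.8667.
Strong duality: c^T x* = b^T y*. Confirmed.

59.8667


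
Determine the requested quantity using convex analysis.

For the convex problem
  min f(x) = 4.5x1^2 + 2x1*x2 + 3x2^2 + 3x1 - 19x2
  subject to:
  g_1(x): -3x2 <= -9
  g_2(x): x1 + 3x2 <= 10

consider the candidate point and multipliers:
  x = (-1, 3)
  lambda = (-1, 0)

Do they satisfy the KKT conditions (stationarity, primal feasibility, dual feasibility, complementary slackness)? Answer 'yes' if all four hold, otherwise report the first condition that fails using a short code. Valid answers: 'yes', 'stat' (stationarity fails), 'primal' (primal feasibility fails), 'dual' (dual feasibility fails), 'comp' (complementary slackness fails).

Gradient of f: grad f(x) = Q x + c = (0, -3)
Constraint values g_i(x) = a_i^T x - b_i:
  g_1((-1, 3)) = 0
  g_2((-1, 3)) = -2
Stationarity residual: grad f(x) + sum_i lambda_i a_i = (0, 0)
  -> stationarity OK
Primal feasibility (all g_i <= 0): OK
Dual feasibility (all lambda_i >= 0): FAILS
Complementary slackness (lambda_i * g_i(x) = 0 for all i): OK

Verdict: the first failing condition is dual_feasibility -> dual.

dual


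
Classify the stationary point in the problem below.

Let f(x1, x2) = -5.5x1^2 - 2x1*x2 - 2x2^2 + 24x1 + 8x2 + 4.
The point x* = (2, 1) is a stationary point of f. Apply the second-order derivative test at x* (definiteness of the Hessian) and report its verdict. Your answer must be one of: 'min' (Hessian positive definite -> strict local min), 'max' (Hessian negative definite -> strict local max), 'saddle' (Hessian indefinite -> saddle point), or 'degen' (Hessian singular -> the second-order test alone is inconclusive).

Compute the Hessian H = grad^2 f:
  H = [[-11, -2], [-2, -4]]
Verify stationarity: grad f(x*) = H x* + g = (0, 0).
Eigenvalues of H: -11.5311, -3.4689.
Both eigenvalues < 0, so H is negative definite -> x* is a strict local max.

max


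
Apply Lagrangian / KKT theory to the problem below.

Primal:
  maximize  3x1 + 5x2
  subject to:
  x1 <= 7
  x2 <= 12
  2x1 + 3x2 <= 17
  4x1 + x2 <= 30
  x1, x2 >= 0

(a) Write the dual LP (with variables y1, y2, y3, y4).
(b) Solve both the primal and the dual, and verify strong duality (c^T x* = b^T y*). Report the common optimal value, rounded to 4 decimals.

The standard primal-dual pair for 'max c^T x s.t. A x <= b, x >= 0' is:
  Dual:  min b^T y  s.t.  A^T y >= c,  y >= 0.

So the dual LP is:
  minimize  7y1 + 12y2 + 17y3 + 30y4
  subject to:
    y1 + 2y3 + 4y4 >= 3
    y2 + 3y3 + y4 >= 5
    y1, y2, y3, y4 >= 0

Solving the primal: x* = (0, 5.6667).
  primal value c^T x* = 28.3333.
Solving the dual: y* = (0, 0, 1.6667, 0).
  dual value b^T y* = 28.3333.
Strong duality: c^T x* = b^T y*. Confirmed.

28.3333


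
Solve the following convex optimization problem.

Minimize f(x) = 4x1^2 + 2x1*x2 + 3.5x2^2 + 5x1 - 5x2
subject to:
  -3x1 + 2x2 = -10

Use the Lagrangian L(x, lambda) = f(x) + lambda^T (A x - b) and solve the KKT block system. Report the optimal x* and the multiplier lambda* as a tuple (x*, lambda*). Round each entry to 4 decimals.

Form the Lagrangian:
  L(x, lambda) = (1/2) x^T Q x + c^T x + lambda^T (A x - b)
Stationarity (grad_x L = 0): Q x + c + A^T lambda = 0.
Primal feasibility: A x = b.

This gives the KKT block system:
  [ Q   A^T ] [ x     ]   [-c ]
  [ A    0  ] [ lambda ] = [ b ]

Solving the linear system:
  x*      = (2.1849, -1.7227)
  lambda* = (6.3445)
  f(x*)   = 41.4916

x* = (2.1849, -1.7227), lambda* = (6.3445)


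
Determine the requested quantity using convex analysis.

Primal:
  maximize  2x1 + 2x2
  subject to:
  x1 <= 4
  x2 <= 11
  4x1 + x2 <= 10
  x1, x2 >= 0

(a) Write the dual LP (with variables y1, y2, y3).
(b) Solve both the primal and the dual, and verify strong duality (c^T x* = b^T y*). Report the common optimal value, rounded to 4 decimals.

The standard primal-dual pair for 'max c^T x s.t. A x <= b, x >= 0' is:
  Dual:  min b^T y  s.t.  A^T y >= c,  y >= 0.

So the dual LP is:
  minimize  4y1 + 11y2 + 10y3
  subject to:
    y1 + 4y3 >= 2
    y2 + y3 >= 2
    y1, y2, y3 >= 0

Solving the primal: x* = (0, 10).
  primal value c^T x* = 20.
Solving the dual: y* = (0, 0, 2).
  dual value b^T y* = 20.
Strong duality: c^T x* = b^T y*. Confirmed.

20


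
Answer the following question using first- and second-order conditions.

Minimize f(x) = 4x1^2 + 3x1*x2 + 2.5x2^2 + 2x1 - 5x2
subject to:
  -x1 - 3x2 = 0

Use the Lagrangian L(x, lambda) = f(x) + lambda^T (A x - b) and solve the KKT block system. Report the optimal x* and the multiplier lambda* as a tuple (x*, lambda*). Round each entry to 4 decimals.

Form the Lagrangian:
  L(x, lambda) = (1/2) x^T Q x + c^T x + lambda^T (A x - b)
Stationarity (grad_x L = 0): Q x + c + A^T lambda = 0.
Primal feasibility: A x = b.

This gives the KKT block system:
  [ Q   A^T ] [ x     ]   [-c ]
  [ A    0  ] [ lambda ] = [ b ]

Solving the linear system:
  x*      = (-0.5593, 0.1864)
  lambda* = (-1.9153)
  f(x*)   = -1.0254

x* = (-0.5593, 0.1864), lambda* = (-1.9153)


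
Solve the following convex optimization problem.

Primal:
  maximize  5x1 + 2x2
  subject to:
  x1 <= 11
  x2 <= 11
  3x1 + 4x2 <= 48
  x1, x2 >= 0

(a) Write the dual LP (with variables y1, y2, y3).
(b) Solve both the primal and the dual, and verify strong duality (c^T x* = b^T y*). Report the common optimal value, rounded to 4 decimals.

The standard primal-dual pair for 'max c^T x s.t. A x <= b, x >= 0' is:
  Dual:  min b^T y  s.t.  A^T y >= c,  y >= 0.

So the dual LP is:
  minimize  11y1 + 11y2 + 48y3
  subject to:
    y1 + 3y3 >= 5
    y2 + 4y3 >= 2
    y1, y2, y3 >= 0

Solving the primal: x* = (11, 3.75).
  primal value c^T x* = 62.5.
Solving the dual: y* = (3.5, 0, 0.5).
  dual value b^T y* = 62.5.
Strong duality: c^T x* = b^T y*. Confirmed.

62.5


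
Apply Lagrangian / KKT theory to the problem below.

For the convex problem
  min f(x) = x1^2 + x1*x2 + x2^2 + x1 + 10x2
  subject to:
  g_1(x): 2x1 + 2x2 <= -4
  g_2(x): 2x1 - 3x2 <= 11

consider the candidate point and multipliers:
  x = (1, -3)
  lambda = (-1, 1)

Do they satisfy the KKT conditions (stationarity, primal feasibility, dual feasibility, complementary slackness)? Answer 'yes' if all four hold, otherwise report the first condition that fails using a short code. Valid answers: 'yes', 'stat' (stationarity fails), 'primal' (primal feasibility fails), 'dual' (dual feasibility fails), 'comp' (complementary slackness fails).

Gradient of f: grad f(x) = Q x + c = (0, 5)
Constraint values g_i(x) = a_i^T x - b_i:
  g_1((1, -3)) = 0
  g_2((1, -3)) = 0
Stationarity residual: grad f(x) + sum_i lambda_i a_i = (0, 0)
  -> stationarity OK
Primal feasibility (all g_i <= 0): OK
Dual feasibility (all lambda_i >= 0): FAILS
Complementary slackness (lambda_i * g_i(x) = 0 for all i): OK

Verdict: the first failing condition is dual_feasibility -> dual.

dual


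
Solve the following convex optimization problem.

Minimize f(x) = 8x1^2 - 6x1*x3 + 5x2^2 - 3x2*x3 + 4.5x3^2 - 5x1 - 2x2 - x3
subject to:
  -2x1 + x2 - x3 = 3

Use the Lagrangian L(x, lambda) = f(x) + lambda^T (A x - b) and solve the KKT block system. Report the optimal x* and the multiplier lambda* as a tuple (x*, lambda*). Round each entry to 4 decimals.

Form the Lagrangian:
  L(x, lambda) = (1/2) x^T Q x + c^T x + lambda^T (A x - b)
Stationarity (grad_x L = 0): Q x + c + A^T lambda = 0.
Primal feasibility: A x = b.

This gives the KKT block system:
  [ Q   A^T ] [ x     ]   [-c ]
  [ A    0  ] [ lambda ] = [ b ]

Solving the linear system:
  x*      = (-0.7816, 0.5331, -0.9036)
  lambda* = (-6.0422)
  f(x*)   = 10.936

x* = (-0.7816, 0.5331, -0.9036), lambda* = (-6.0422)


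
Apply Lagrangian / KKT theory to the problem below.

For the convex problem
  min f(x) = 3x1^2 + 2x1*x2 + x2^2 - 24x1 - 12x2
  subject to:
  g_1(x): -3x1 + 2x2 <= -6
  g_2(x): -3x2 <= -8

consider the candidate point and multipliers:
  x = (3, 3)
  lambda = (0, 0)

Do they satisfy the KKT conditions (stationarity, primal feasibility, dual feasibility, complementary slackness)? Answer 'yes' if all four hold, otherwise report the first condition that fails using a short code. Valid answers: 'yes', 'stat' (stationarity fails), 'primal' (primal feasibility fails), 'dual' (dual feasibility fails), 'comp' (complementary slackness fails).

Gradient of f: grad f(x) = Q x + c = (0, 0)
Constraint values g_i(x) = a_i^T x - b_i:
  g_1((3, 3)) = 3
  g_2((3, 3)) = -1
Stationarity residual: grad f(x) + sum_i lambda_i a_i = (0, 0)
  -> stationarity OK
Primal feasibility (all g_i <= 0): FAILS
Dual feasibility (all lambda_i >= 0): OK
Complementary slackness (lambda_i * g_i(x) = 0 for all i): OK

Verdict: the first failing condition is primal_feasibility -> primal.

primal


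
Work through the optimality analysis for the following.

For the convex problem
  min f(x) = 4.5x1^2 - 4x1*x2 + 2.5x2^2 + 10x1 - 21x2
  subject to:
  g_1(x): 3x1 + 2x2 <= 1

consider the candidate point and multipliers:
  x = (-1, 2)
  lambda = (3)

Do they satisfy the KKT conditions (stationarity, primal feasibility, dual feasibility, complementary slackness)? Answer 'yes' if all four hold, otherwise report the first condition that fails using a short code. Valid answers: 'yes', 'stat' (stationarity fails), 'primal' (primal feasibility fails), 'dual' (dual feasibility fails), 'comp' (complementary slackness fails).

Gradient of f: grad f(x) = Q x + c = (-7, -7)
Constraint values g_i(x) = a_i^T x - b_i:
  g_1((-1, 2)) = 0
Stationarity residual: grad f(x) + sum_i lambda_i a_i = (2, -1)
  -> stationarity FAILS
Primal feasibility (all g_i <= 0): OK
Dual feasibility (all lambda_i >= 0): OK
Complementary slackness (lambda_i * g_i(x) = 0 for all i): OK

Verdict: the first failing condition is stationarity -> stat.

stat


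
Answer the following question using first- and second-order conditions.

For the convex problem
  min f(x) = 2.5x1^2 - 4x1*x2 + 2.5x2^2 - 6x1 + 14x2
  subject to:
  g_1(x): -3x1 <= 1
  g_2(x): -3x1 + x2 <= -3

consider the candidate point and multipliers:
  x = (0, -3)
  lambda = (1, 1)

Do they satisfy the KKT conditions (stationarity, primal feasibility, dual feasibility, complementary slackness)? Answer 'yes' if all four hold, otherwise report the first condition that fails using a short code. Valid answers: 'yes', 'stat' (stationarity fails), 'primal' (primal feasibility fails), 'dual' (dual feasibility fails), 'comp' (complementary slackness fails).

Gradient of f: grad f(x) = Q x + c = (6, -1)
Constraint values g_i(x) = a_i^T x - b_i:
  g_1((0, -3)) = -1
  g_2((0, -3)) = 0
Stationarity residual: grad f(x) + sum_i lambda_i a_i = (0, 0)
  -> stationarity OK
Primal feasibility (all g_i <= 0): OK
Dual feasibility (all lambda_i >= 0): OK
Complementary slackness (lambda_i * g_i(x) = 0 for all i): FAILS

Verdict: the first failing condition is complementary_slackness -> comp.

comp


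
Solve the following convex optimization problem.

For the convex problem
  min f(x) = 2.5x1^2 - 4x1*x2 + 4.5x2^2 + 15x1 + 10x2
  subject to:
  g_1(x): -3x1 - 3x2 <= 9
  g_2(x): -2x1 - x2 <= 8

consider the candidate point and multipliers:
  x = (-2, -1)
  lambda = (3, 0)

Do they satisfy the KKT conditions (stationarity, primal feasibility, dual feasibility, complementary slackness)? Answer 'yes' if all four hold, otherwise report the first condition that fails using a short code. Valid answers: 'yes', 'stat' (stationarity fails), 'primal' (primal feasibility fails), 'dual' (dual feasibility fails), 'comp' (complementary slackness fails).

Gradient of f: grad f(x) = Q x + c = (9, 9)
Constraint values g_i(x) = a_i^T x - b_i:
  g_1((-2, -1)) = 0
  g_2((-2, -1)) = -3
Stationarity residual: grad f(x) + sum_i lambda_i a_i = (0, 0)
  -> stationarity OK
Primal feasibility (all g_i <= 0): OK
Dual feasibility (all lambda_i >= 0): OK
Complementary slackness (lambda_i * g_i(x) = 0 for all i): OK

Verdict: yes, KKT holds.

yes


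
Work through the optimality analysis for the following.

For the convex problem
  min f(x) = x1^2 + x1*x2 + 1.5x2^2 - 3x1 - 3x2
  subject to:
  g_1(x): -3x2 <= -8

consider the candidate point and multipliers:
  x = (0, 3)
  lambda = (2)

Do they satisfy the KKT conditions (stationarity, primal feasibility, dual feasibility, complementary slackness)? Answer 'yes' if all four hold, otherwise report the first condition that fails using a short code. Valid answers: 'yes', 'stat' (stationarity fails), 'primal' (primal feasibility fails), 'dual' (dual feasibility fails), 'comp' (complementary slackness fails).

Gradient of f: grad f(x) = Q x + c = (0, 6)
Constraint values g_i(x) = a_i^T x - b_i:
  g_1((0, 3)) = -1
Stationarity residual: grad f(x) + sum_i lambda_i a_i = (0, 0)
  -> stationarity OK
Primal feasibility (all g_i <= 0): OK
Dual feasibility (all lambda_i >= 0): OK
Complementary slackness (lambda_i * g_i(x) = 0 for all i): FAILS

Verdict: the first failing condition is complementary_slackness -> comp.

comp


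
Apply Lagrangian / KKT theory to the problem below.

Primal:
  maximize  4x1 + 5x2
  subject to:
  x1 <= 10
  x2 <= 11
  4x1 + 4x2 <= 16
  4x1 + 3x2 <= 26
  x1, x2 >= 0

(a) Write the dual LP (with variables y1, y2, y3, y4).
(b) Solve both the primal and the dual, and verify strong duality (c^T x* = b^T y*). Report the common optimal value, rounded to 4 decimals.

The standard primal-dual pair for 'max c^T x s.t. A x <= b, x >= 0' is:
  Dual:  min b^T y  s.t.  A^T y >= c,  y >= 0.

So the dual LP is:
  minimize  10y1 + 11y2 + 16y3 + 26y4
  subject to:
    y1 + 4y3 + 4y4 >= 4
    y2 + 4y3 + 3y4 >= 5
    y1, y2, y3, y4 >= 0

Solving the primal: x* = (0, 4).
  primal value c^T x* = 20.
Solving the dual: y* = (0, 0, 1.25, 0).
  dual value b^T y* = 20.
Strong duality: c^T x* = b^T y*. Confirmed.

20


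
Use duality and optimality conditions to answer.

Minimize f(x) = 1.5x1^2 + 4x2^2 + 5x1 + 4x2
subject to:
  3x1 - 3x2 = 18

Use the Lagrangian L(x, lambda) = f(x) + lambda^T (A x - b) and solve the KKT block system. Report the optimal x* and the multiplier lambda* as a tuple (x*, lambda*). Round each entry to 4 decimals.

Form the Lagrangian:
  L(x, lambda) = (1/2) x^T Q x + c^T x + lambda^T (A x - b)
Stationarity (grad_x L = 0): Q x + c + A^T lambda = 0.
Primal feasibility: A x = b.

This gives the KKT block system:
  [ Q   A^T ] [ x     ]   [-c ]
  [ A    0  ] [ lambda ] = [ b ]

Solving the linear system:
  x*      = (3.5455, -2.4545)
  lambda* = (-5.2121)
  f(x*)   = 50.8636

x* = (3.5455, -2.4545), lambda* = (-5.2121)


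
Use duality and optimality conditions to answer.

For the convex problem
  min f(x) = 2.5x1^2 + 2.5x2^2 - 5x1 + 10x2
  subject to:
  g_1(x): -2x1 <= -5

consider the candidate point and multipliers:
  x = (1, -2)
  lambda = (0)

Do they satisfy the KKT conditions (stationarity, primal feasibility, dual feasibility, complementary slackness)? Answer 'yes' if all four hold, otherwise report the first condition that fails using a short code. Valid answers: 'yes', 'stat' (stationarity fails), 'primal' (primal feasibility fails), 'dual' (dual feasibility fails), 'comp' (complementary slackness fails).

Gradient of f: grad f(x) = Q x + c = (0, 0)
Constraint values g_i(x) = a_i^T x - b_i:
  g_1((1, -2)) = 3
Stationarity residual: grad f(x) + sum_i lambda_i a_i = (0, 0)
  -> stationarity OK
Primal feasibility (all g_i <= 0): FAILS
Dual feasibility (all lambda_i >= 0): OK
Complementary slackness (lambda_i * g_i(x) = 0 for all i): OK

Verdict: the first failing condition is primal_feasibility -> primal.

primal


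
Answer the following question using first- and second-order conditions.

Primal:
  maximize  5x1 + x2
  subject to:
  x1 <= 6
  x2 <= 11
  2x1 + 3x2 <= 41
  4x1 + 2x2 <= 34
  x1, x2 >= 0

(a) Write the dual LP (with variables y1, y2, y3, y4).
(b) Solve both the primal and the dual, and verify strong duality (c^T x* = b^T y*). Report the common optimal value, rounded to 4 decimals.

The standard primal-dual pair for 'max c^T x s.t. A x <= b, x >= 0' is:
  Dual:  min b^T y  s.t.  A^T y >= c,  y >= 0.

So the dual LP is:
  minimize  6y1 + 11y2 + 41y3 + 34y4
  subject to:
    y1 + 2y3 + 4y4 >= 5
    y2 + 3y3 + 2y4 >= 1
    y1, y2, y3, y4 >= 0

Solving the primal: x* = (6, 5).
  primal value c^T x* = 35.
Solving the dual: y* = (3, 0, 0, 0.5).
  dual value b^T y* = 35.
Strong duality: c^T x* = b^T y*. Confirmed.

35


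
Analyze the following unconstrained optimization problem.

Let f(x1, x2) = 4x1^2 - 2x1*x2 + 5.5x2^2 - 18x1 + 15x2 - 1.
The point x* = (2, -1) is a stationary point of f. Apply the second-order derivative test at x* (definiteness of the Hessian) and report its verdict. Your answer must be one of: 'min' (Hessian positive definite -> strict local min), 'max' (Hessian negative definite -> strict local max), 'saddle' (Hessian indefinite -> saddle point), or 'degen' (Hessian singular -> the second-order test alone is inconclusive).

Compute the Hessian H = grad^2 f:
  H = [[8, -2], [-2, 11]]
Verify stationarity: grad f(x*) = H x* + g = (0, 0).
Eigenvalues of H: 7, 12.
Both eigenvalues > 0, so H is positive definite -> x* is a strict local min.

min


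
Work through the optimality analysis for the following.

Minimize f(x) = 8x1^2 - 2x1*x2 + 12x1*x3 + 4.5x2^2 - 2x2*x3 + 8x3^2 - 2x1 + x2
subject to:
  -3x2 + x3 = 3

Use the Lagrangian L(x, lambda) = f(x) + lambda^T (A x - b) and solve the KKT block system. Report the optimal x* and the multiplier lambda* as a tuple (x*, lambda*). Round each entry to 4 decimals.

Form the Lagrangian:
  L(x, lambda) = (1/2) x^T Q x + c^T x + lambda^T (A x - b)
Stationarity (grad_x L = 0): Q x + c + A^T lambda = 0.
Primal feasibility: A x = b.

This gives the KKT block system:
  [ Q   A^T ] [ x     ]   [-c ]
  [ A    0  ] [ lambda ] = [ b ]

Solving the linear system:
  x*      = (-0.0618, -0.9709, 0.0873)
  lambda* = (-2.5964)
  f(x*)   = 3.4709

x* = (-0.0618, -0.9709, 0.0873), lambda* = (-2.5964)


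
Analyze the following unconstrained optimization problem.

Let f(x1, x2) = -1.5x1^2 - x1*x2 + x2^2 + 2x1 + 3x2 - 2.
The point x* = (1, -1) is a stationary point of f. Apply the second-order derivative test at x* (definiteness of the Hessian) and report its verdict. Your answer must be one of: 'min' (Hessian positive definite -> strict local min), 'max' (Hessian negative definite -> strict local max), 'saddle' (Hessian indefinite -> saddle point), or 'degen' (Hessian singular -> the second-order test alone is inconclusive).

Compute the Hessian H = grad^2 f:
  H = [[-3, -1], [-1, 2]]
Verify stationarity: grad f(x*) = H x* + g = (0, 0).
Eigenvalues of H: -3.1926, 2.1926.
Eigenvalues have mixed signs, so H is indefinite -> x* is a saddle point.

saddle


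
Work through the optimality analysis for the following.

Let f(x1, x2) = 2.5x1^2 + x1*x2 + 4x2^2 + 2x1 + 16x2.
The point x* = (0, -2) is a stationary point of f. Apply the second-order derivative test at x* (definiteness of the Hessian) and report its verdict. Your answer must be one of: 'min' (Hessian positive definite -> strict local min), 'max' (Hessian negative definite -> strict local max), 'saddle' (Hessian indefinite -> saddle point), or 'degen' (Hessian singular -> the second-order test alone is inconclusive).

Compute the Hessian H = grad^2 f:
  H = [[5, 1], [1, 8]]
Verify stationarity: grad f(x*) = H x* + g = (0, 0).
Eigenvalues of H: 4.6972, 8.3028.
Both eigenvalues > 0, so H is positive definite -> x* is a strict local min.

min


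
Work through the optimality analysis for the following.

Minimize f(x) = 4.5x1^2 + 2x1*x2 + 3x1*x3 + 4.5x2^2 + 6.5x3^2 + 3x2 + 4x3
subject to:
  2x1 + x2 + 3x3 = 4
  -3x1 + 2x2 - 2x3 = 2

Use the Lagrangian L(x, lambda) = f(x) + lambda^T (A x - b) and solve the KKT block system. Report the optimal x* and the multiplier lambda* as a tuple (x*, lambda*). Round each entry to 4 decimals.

Form the Lagrangian:
  L(x, lambda) = (1/2) x^T Q x + c^T x + lambda^T (A x - b)
Stationarity (grad_x L = 0): Q x + c + A^T lambda = 0.
Primal feasibility: A x = b.

This gives the KKT block system:
  [ Q   A^T ] [ x     ]   [-c ]
  [ A    0  ] [ lambda ] = [ b ]

Solving the linear system:
  x*      = (-0.2758, 1.5777, 0.9913)
  lambda* = (-8.1767, -4.2353)
  f(x*)   = 24.9378

x* = (-0.2758, 1.5777, 0.9913), lambda* = (-8.1767, -4.2353)


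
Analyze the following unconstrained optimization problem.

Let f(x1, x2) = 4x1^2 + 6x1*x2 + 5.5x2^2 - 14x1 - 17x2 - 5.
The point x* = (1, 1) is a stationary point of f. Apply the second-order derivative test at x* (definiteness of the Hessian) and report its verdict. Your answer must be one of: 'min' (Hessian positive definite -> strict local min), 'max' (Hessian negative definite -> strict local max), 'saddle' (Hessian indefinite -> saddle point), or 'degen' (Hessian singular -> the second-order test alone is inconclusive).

Compute the Hessian H = grad^2 f:
  H = [[8, 6], [6, 11]]
Verify stationarity: grad f(x*) = H x* + g = (0, 0).
Eigenvalues of H: 3.3153, 15.6847.
Both eigenvalues > 0, so H is positive definite -> x* is a strict local min.

min


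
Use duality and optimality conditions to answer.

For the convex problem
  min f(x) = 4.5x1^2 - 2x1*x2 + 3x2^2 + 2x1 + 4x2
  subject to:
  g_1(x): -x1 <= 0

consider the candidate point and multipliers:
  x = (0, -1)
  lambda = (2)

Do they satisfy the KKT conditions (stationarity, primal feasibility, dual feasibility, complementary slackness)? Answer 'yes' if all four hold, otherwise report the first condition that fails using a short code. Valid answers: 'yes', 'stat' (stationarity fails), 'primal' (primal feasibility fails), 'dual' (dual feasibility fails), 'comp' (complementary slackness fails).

Gradient of f: grad f(x) = Q x + c = (4, -2)
Constraint values g_i(x) = a_i^T x - b_i:
  g_1((0, -1)) = 0
Stationarity residual: grad f(x) + sum_i lambda_i a_i = (2, -2)
  -> stationarity FAILS
Primal feasibility (all g_i <= 0): OK
Dual feasibility (all lambda_i >= 0): OK
Complementary slackness (lambda_i * g_i(x) = 0 for all i): OK

Verdict: the first failing condition is stationarity -> stat.

stat


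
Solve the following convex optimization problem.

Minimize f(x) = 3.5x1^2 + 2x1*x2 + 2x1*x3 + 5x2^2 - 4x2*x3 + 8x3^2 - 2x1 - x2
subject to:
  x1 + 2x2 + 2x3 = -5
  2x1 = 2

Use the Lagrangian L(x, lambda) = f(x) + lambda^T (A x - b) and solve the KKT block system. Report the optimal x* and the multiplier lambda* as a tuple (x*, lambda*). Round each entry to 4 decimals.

Form the Lagrangian:
  L(x, lambda) = (1/2) x^T Q x + c^T x + lambda^T (A x - b)
Stationarity (grad_x L = 0): Q x + c + A^T lambda = 0.
Primal feasibility: A x = b.

This gives the KKT block system:
  [ Q   A^T ] [ x     ]   [-c ]
  [ A    0  ] [ lambda ] = [ b ]

Solving the linear system:
  x*      = (1, -1.7353, -1.2647)
  lambda* = (5.6471, -2.3235)
  f(x*)   = 16.3088

x* = (1, -1.7353, -1.2647), lambda* = (5.6471, -2.3235)


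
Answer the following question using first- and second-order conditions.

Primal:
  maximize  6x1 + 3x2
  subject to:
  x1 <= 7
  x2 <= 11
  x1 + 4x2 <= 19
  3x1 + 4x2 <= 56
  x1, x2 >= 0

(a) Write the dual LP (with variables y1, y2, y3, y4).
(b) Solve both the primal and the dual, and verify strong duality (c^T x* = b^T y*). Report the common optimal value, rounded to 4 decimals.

The standard primal-dual pair for 'max c^T x s.t. A x <= b, x >= 0' is:
  Dual:  min b^T y  s.t.  A^T y >= c,  y >= 0.

So the dual LP is:
  minimize  7y1 + 11y2 + 19y3 + 56y4
  subject to:
    y1 + y3 + 3y4 >= 6
    y2 + 4y3 + 4y4 >= 3
    y1, y2, y3, y4 >= 0

Solving the primal: x* = (7, 3).
  primal value c^T x* = 51.
Solving the dual: y* = (5.25, 0, 0.75, 0).
  dual value b^T y* = 51.
Strong duality: c^T x* = b^T y*. Confirmed.

51


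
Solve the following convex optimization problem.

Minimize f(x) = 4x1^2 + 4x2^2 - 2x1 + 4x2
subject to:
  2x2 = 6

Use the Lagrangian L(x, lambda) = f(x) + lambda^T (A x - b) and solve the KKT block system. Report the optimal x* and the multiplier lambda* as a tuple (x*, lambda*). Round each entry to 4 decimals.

Form the Lagrangian:
  L(x, lambda) = (1/2) x^T Q x + c^T x + lambda^T (A x - b)
Stationarity (grad_x L = 0): Q x + c + A^T lambda = 0.
Primal feasibility: A x = b.

This gives the KKT block system:
  [ Q   A^T ] [ x     ]   [-c ]
  [ A    0  ] [ lambda ] = [ b ]

Solving the linear system:
  x*      = (0.25, 3)
  lambda* = (-14)
  f(x*)   = 47.75

x* = (0.25, 3), lambda* = (-14)


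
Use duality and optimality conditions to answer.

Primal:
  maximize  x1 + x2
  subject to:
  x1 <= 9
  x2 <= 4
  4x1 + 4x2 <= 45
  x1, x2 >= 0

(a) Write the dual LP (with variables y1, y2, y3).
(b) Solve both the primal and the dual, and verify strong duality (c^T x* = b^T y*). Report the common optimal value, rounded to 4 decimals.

The standard primal-dual pair for 'max c^T x s.t. A x <= b, x >= 0' is:
  Dual:  min b^T y  s.t.  A^T y >= c,  y >= 0.

So the dual LP is:
  minimize  9y1 + 4y2 + 45y3
  subject to:
    y1 + 4y3 >= 1
    y2 + 4y3 >= 1
    y1, y2, y3 >= 0

Solving the primal: x* = (7.25, 4).
  primal value c^T x* = 11.25.
Solving the dual: y* = (0, 0, 0.25).
  dual value b^T y* = 11.25.
Strong duality: c^T x* = b^T y*. Confirmed.

11.25


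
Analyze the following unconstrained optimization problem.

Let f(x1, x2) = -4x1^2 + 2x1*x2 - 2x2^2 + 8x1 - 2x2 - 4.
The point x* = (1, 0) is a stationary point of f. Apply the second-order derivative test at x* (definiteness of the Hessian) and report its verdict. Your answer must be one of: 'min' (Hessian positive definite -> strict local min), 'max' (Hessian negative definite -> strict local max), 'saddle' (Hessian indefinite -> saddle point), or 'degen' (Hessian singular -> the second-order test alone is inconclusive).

Compute the Hessian H = grad^2 f:
  H = [[-8, 2], [2, -4]]
Verify stationarity: grad f(x*) = H x* + g = (0, 0).
Eigenvalues of H: -8.8284, -3.1716.
Both eigenvalues < 0, so H is negative definite -> x* is a strict local max.

max


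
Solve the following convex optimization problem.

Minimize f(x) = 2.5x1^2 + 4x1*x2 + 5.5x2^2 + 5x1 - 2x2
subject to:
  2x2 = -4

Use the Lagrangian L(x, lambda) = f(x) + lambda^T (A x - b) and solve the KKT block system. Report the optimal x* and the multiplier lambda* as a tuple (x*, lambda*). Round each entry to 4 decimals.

Form the Lagrangian:
  L(x, lambda) = (1/2) x^T Q x + c^T x + lambda^T (A x - b)
Stationarity (grad_x L = 0): Q x + c + A^T lambda = 0.
Primal feasibility: A x = b.

This gives the KKT block system:
  [ Q   A^T ] [ x     ]   [-c ]
  [ A    0  ] [ lambda ] = [ b ]

Solving the linear system:
  x*      = (0.6, -2)
  lambda* = (10.8)
  f(x*)   = 25.1

x* = (0.6, -2), lambda* = (10.8)


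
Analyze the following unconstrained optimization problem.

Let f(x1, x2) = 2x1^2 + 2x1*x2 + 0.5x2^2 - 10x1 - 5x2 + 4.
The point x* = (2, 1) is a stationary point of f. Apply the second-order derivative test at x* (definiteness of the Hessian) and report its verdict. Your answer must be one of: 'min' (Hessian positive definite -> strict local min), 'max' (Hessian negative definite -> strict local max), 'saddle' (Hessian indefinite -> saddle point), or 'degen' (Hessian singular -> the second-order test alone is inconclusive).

Compute the Hessian H = grad^2 f:
  H = [[4, 2], [2, 1]]
Verify stationarity: grad f(x*) = H x* + g = (0, 0).
Eigenvalues of H: 0, 5.
H has a zero eigenvalue (singular; positive semidefinite but not definite), so H is neither positive definite, negative definite, nor indefinite. The second-order test alone is inconclusive -> degen.
(Indeed, f is constant along the null direction of H through x*, so x* is not a strict local extremum.)

degen


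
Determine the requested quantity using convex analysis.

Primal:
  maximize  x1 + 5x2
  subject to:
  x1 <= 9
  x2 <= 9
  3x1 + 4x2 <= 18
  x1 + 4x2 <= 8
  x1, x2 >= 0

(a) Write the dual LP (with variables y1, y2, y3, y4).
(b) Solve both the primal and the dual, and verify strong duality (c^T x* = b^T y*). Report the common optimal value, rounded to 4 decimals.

The standard primal-dual pair for 'max c^T x s.t. A x <= b, x >= 0' is:
  Dual:  min b^T y  s.t.  A^T y >= c,  y >= 0.

So the dual LP is:
  minimize  9y1 + 9y2 + 18y3 + 8y4
  subject to:
    y1 + 3y3 + y4 >= 1
    y2 + 4y3 + 4y4 >= 5
    y1, y2, y3, y4 >= 0

Solving the primal: x* = (0, 2).
  primal value c^T x* = 10.
Solving the dual: y* = (0, 0, 0, 1.25).
  dual value b^T y* = 10.
Strong duality: c^T x* = b^T y*. Confirmed.

10


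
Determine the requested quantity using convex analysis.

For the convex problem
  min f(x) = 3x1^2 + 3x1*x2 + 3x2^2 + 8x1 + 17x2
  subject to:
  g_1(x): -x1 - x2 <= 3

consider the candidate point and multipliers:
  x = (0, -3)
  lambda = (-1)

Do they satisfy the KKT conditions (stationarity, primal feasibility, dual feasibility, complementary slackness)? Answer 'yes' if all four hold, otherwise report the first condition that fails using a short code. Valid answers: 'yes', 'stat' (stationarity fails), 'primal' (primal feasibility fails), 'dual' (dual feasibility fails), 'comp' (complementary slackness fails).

Gradient of f: grad f(x) = Q x + c = (-1, -1)
Constraint values g_i(x) = a_i^T x - b_i:
  g_1((0, -3)) = 0
Stationarity residual: grad f(x) + sum_i lambda_i a_i = (0, 0)
  -> stationarity OK
Primal feasibility (all g_i <= 0): OK
Dual feasibility (all lambda_i >= 0): FAILS
Complementary slackness (lambda_i * g_i(x) = 0 for all i): OK

Verdict: the first failing condition is dual_feasibility -> dual.

dual


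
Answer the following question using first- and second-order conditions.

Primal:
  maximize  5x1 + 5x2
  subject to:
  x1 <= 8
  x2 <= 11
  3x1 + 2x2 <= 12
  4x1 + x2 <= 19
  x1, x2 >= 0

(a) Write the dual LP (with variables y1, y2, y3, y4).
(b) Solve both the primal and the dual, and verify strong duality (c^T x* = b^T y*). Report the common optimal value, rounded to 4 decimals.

The standard primal-dual pair for 'max c^T x s.t. A x <= b, x >= 0' is:
  Dual:  min b^T y  s.t.  A^T y >= c,  y >= 0.

So the dual LP is:
  minimize  8y1 + 11y2 + 12y3 + 19y4
  subject to:
    y1 + 3y3 + 4y4 >= 5
    y2 + 2y3 + y4 >= 5
    y1, y2, y3, y4 >= 0

Solving the primal: x* = (0, 6).
  primal value c^T x* = 30.
Solving the dual: y* = (0, 0, 2.5, 0).
  dual value b^T y* = 30.
Strong duality: c^T x* = b^T y*. Confirmed.

30


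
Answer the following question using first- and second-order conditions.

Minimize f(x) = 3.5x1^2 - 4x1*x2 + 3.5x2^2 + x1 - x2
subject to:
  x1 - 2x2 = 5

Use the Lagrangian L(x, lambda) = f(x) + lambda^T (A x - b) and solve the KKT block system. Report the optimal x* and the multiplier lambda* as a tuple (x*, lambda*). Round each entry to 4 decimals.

Form the Lagrangian:
  L(x, lambda) = (1/2) x^T Q x + c^T x + lambda^T (A x - b)
Stationarity (grad_x L = 0): Q x + c + A^T lambda = 0.
Primal feasibility: A x = b.

This gives the KKT block system:
  [ Q   A^T ] [ x     ]   [-c ]
  [ A    0  ] [ lambda ] = [ b ]

Solving the linear system:
  x*      = (-0.3684, -2.6842)
  lambda* = (-9.1579)
  f(x*)   = 24.0526

x* = (-0.3684, -2.6842), lambda* = (-9.1579)


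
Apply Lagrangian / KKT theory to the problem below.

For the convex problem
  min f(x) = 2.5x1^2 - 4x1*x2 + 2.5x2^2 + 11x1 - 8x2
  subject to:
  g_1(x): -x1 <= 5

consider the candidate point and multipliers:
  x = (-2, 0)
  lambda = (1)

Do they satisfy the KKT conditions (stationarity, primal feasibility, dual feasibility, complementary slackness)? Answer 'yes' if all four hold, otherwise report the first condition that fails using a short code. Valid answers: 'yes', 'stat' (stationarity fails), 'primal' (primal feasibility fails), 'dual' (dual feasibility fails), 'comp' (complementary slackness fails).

Gradient of f: grad f(x) = Q x + c = (1, 0)
Constraint values g_i(x) = a_i^T x - b_i:
  g_1((-2, 0)) = -3
Stationarity residual: grad f(x) + sum_i lambda_i a_i = (0, 0)
  -> stationarity OK
Primal feasibility (all g_i <= 0): OK
Dual feasibility (all lambda_i >= 0): OK
Complementary slackness (lambda_i * g_i(x) = 0 for all i): FAILS

Verdict: the first failing condition is complementary_slackness -> comp.

comp


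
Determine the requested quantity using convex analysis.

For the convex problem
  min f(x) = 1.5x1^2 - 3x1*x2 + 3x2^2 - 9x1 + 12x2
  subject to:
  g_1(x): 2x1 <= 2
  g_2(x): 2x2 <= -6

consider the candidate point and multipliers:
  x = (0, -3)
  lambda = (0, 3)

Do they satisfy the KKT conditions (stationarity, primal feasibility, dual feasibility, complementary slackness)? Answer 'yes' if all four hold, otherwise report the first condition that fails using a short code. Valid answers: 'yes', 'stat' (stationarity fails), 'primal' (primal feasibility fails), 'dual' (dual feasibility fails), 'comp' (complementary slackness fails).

Gradient of f: grad f(x) = Q x + c = (0, -6)
Constraint values g_i(x) = a_i^T x - b_i:
  g_1((0, -3)) = -2
  g_2((0, -3)) = 0
Stationarity residual: grad f(x) + sum_i lambda_i a_i = (0, 0)
  -> stationarity OK
Primal feasibility (all g_i <= 0): OK
Dual feasibility (all lambda_i >= 0): OK
Complementary slackness (lambda_i * g_i(x) = 0 for all i): OK

Verdict: yes, KKT holds.

yes


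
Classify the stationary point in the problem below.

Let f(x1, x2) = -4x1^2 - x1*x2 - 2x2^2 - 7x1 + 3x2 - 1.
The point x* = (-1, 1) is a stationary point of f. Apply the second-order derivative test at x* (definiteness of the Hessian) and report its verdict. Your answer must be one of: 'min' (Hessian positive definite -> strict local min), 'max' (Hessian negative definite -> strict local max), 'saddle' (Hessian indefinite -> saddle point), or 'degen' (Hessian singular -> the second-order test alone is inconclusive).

Compute the Hessian H = grad^2 f:
  H = [[-8, -1], [-1, -4]]
Verify stationarity: grad f(x*) = H x* + g = (0, 0).
Eigenvalues of H: -8.2361, -3.7639.
Both eigenvalues < 0, so H is negative definite -> x* is a strict local max.

max


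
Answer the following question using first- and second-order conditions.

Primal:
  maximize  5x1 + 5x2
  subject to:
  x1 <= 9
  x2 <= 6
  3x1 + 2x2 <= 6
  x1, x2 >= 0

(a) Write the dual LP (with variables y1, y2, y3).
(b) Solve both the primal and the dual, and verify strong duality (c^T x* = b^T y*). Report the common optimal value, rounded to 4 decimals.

The standard primal-dual pair for 'max c^T x s.t. A x <= b, x >= 0' is:
  Dual:  min b^T y  s.t.  A^T y >= c,  y >= 0.

So the dual LP is:
  minimize  9y1 + 6y2 + 6y3
  subject to:
    y1 + 3y3 >= 5
    y2 + 2y3 >= 5
    y1, y2, y3 >= 0

Solving the primal: x* = (0, 3).
  primal value c^T x* = 15.
Solving the dual: y* = (0, 0, 2.5).
  dual value b^T y* = 15.
Strong duality: c^T x* = b^T y*. Confirmed.

15


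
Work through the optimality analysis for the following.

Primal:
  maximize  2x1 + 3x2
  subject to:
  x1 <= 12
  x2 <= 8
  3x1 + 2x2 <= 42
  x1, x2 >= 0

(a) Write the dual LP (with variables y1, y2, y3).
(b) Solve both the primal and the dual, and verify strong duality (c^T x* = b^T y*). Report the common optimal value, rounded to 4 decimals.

The standard primal-dual pair for 'max c^T x s.t. A x <= b, x >= 0' is:
  Dual:  min b^T y  s.t.  A^T y >= c,  y >= 0.

So the dual LP is:
  minimize  12y1 + 8y2 + 42y3
  subject to:
    y1 + 3y3 >= 2
    y2 + 2y3 >= 3
    y1, y2, y3 >= 0

Solving the primal: x* = (8.6667, 8).
  primal value c^T x* = 41.3333.
Solving the dual: y* = (0, 1.6667, 0.6667).
  dual value b^T y* = 41.3333.
Strong duality: c^T x* = b^T y*. Confirmed.

41.3333


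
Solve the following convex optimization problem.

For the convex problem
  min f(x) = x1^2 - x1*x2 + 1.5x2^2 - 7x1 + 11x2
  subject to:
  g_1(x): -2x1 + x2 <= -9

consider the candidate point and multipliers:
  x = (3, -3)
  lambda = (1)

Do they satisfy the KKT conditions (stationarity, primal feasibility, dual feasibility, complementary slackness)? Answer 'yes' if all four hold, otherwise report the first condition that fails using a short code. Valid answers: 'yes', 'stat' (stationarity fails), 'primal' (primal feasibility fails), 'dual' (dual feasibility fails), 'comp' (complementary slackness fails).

Gradient of f: grad f(x) = Q x + c = (2, -1)
Constraint values g_i(x) = a_i^T x - b_i:
  g_1((3, -3)) = 0
Stationarity residual: grad f(x) + sum_i lambda_i a_i = (0, 0)
  -> stationarity OK
Primal feasibility (all g_i <= 0): OK
Dual feasibility (all lambda_i >= 0): OK
Complementary slackness (lambda_i * g_i(x) = 0 for all i): OK

Verdict: yes, KKT holds.

yes
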